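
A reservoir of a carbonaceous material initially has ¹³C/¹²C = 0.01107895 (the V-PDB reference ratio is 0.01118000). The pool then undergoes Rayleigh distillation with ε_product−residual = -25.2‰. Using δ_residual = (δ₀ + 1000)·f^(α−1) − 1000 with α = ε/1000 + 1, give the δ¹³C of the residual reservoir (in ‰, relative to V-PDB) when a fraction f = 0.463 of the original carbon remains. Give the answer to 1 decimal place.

10.4‰

δ₀ = (0.01107895/0.01118000 − 1)×1000 = (0.990962 − 1)×1000 = -9.038‰
α − 1 = ε/1000 = -0.0252
f^(α−1) = 0.463^(-0.0252) = 1.019594
δ_res = (-9.038 + 1000) × 1.019594 − 1000 = 1010.379 − 1000 = 10.38‰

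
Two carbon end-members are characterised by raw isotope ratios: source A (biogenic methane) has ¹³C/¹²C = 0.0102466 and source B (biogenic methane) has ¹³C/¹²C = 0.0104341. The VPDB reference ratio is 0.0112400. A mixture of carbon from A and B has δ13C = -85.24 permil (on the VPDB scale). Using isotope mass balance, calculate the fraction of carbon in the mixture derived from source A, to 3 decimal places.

δ_A = (0.0102466/0.0112400 − 1)×1000 = (0.911619 − 1)×1000 = -88.381 permil
δ_B = (0.0104341/0.0112400 − 1)×1000 = (0.928301 − 1)×1000 = -71.699 permil
f_A = (δ_mix − δ_B)/(δ_A − δ_B) = (-85.24 − (-71.699))/(-88.381 − (-71.699))
f_A = -13.541 / -16.681 = 0.8117

0.812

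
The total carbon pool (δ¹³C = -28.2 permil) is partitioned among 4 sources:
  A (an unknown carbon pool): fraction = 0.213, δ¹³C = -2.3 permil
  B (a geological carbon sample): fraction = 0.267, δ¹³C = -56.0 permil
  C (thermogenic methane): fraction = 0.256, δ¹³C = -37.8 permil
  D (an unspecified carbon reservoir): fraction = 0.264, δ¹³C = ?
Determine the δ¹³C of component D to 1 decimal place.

-11.7 permil

Isotope mass balance: δ_bulk = Σ fᵢ·δᵢ.
-28.2 = 0.213×(-2.3) + 0.267×(-56.0) + 0.256×(-37.8) + 0.264×δ_D
0.264·δ_D = -28.2 − (-25.119) = -3.081
δ_D = -3.081 / 0.264 = -11.67 permil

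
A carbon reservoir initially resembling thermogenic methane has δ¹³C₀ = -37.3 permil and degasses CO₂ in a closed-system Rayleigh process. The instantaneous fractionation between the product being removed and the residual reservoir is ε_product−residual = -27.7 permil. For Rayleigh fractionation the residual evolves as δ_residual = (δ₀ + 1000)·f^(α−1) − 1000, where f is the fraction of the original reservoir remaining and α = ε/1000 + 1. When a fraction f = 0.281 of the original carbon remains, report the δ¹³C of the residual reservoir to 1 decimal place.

-2.8 permil

Rayleigh residual: δ_res = (δ₀ + 1000)·f^(α−1) − 1000
α = ε/1000 + 1 = 0.97230, so α − 1 = -0.02770
f^(α−1) = 0.281^(-0.02770) = 1.035788
δ_res = (-37.3 + 1000) × 1.035788 − 1000 = 997.153 − 1000 = -2.85 permil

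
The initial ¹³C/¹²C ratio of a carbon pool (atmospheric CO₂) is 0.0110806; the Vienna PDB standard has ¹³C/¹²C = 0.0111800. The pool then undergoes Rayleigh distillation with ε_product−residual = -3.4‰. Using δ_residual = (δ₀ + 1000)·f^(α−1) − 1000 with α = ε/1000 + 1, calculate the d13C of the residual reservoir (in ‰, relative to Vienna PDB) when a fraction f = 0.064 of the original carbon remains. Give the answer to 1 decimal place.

0.4‰

δ₀ = (0.0110806/0.0111800 − 1)×1000 = (0.991109 − 1)×1000 = -8.891‰
α − 1 = ε/1000 = -0.0034
f^(α−1) = 0.064^(-0.0034) = 1.009390
δ_res = (-8.891 + 1000) × 1.009390 − 1000 = 1000.416 − 1000 = 0.42‰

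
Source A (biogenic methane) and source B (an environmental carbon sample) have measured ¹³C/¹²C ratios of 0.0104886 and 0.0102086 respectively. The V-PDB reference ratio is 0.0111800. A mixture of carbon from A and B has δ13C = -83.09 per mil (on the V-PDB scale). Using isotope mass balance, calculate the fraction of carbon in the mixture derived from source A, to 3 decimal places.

δ_A = (0.0104886/0.0111800 − 1)×1000 = (0.938157 − 1)×1000 = -61.843 per mil
δ_B = (0.0102086/0.0111800 − 1)×1000 = (0.913113 − 1)×1000 = -86.887 per mil
f_A = (δ_mix − δ_B)/(δ_A − δ_B) = (-83.09 − (-86.887))/(-61.843 − (-86.887))
f_A = 3.797 / 25.045 = 0.1516

0.152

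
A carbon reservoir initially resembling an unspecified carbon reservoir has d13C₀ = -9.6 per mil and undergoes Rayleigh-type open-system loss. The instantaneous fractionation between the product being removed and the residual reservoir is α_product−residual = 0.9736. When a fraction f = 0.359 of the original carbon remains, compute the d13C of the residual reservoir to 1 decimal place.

Rayleigh residual: δ_res = (δ₀ + 1000)·f^(α−1) − 1000
α − 1 = -0.02640
f^(α−1) = 0.359^(-0.02640) = 1.027414
δ_res = (-9.6 + 1000) × 1.027414 − 1000 = 1017.551 − 1000 = 17.55 per mil

17.6 per mil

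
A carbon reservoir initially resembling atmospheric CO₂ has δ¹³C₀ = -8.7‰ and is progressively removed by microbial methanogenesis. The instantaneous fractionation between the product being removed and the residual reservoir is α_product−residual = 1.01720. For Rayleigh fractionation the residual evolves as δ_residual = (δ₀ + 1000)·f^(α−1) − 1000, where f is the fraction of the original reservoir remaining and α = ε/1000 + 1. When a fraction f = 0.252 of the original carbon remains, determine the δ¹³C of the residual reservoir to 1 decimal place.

Rayleigh residual: δ_res = (δ₀ + 1000)·f^(α−1) − 1000
α − 1 = 0.01720
f^(α−1) = 0.252^(0.01720) = 0.976572
δ_res = (-8.7 + 1000) × 0.976572 − 1000 = 968.075 − 1000 = -31.92‰

-31.9‰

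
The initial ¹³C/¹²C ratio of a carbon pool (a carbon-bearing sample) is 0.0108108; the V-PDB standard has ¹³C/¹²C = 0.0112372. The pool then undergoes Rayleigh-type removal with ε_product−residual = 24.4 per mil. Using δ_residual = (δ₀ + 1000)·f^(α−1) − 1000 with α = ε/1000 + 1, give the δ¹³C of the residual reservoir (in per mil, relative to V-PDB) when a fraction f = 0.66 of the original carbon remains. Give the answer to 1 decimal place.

δ₀ = (0.0108108/0.0112372 − 1)×1000 = (0.962055 − 1)×1000 = -37.945 per mil
α − 1 = ε/1000 = 0.0244
f^(α−1) = 0.66^(0.0244) = 0.989913
δ_res = (-37.945 + 1000) × 0.989913 − 1000 = 952.350 − 1000 = -47.65 per mil

-47.6 per mil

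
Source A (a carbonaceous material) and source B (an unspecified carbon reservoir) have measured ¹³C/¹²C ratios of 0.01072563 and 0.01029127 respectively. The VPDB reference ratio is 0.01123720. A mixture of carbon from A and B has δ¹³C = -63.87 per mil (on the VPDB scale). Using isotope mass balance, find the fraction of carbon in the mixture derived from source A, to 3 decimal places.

δ_A = (0.01072563/0.01123720 − 1)×1000 = (0.954475 − 1)×1000 = -45.525 per mil
δ_B = (0.01029127/0.01123720 − 1)×1000 = (0.915822 − 1)×1000 = -84.178 per mil
f_A = (δ_mix − δ_B)/(δ_A − δ_B) = (-63.87 − (-84.178))/(-45.525 − (-84.178))
f_A = 20.308 / 38.654 = 0.5254

0.525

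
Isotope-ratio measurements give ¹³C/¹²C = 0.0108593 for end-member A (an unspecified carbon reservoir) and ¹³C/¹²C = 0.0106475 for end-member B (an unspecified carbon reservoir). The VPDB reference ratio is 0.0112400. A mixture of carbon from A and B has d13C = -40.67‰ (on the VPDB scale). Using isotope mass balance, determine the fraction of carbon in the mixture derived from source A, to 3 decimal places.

δ_A = (0.0108593/0.0112400 − 1)×1000 = (0.966130 − 1)×1000 = -33.870‰
δ_B = (0.0106475/0.0112400 − 1)×1000 = (0.947286 − 1)×1000 = -52.714‰
f_A = (δ_mix − δ_B)/(δ_A − δ_B) = (-40.67 − (-52.714))/(-33.870 − (-52.714))
f_A = 12.044 / 18.843 = 0.6391

0.639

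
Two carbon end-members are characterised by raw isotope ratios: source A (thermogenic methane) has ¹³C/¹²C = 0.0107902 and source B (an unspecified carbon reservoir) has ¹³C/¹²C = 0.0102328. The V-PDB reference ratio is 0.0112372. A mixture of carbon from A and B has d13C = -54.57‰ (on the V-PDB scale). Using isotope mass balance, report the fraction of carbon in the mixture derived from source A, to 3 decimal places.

0.702

δ_A = (0.0107902/0.0112372 − 1)×1000 = (0.960221 − 1)×1000 = -39.779‰
δ_B = (0.0102328/0.0112372 − 1)×1000 = (0.910618 − 1)×1000 = -89.382‰
f_A = (δ_mix − δ_B)/(δ_A − δ_B) = (-54.57 − (-89.382))/(-39.779 − (-89.382))
f_A = 34.812 / 49.603 = 0.7018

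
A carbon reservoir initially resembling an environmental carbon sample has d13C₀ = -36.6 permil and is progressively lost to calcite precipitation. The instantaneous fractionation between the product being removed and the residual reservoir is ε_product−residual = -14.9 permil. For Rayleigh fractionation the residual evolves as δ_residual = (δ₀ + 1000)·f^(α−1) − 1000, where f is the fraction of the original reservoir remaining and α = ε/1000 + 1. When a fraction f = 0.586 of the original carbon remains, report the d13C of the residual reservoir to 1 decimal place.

-28.9 permil

Rayleigh residual: δ_res = (δ₀ + 1000)·f^(α−1) − 1000
α = ε/1000 + 1 = 0.98510, so α − 1 = -0.01490
f^(α−1) = 0.586^(-0.01490) = 1.007995
δ_res = (-36.6 + 1000) × 1.007995 − 1000 = 971.102 − 1000 = -28.90 permil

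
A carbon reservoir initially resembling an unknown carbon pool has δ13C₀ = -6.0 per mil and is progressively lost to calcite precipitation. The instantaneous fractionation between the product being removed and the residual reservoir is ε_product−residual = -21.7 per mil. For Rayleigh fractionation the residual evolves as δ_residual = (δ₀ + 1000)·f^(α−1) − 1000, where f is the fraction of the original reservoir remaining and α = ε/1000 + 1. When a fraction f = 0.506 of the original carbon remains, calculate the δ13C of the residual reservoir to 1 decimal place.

8.8 per mil

Rayleigh residual: δ_res = (δ₀ + 1000)·f^(α−1) − 1000
α = ε/1000 + 1 = 0.97830, so α − 1 = -0.02170
f^(α−1) = 0.506^(-0.02170) = 1.014892
δ_res = (-6.0 + 1000) × 1.014892 − 1000 = 1008.803 − 1000 = 8.80 per mil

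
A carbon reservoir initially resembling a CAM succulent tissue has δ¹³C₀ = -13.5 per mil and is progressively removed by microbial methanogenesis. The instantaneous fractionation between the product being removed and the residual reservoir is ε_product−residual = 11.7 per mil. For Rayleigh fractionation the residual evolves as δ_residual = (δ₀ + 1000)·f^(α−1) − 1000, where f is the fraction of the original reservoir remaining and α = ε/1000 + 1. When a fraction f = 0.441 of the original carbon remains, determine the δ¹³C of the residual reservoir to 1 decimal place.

-22.9 per mil

Rayleigh residual: δ_res = (δ₀ + 1000)·f^(α−1) − 1000
α = ε/1000 + 1 = 1.01170, so α − 1 = 0.01170
f^(α−1) = 0.441^(0.01170) = 0.990467
δ_res = (-13.5 + 1000) × 0.990467 − 1000 = 977.096 − 1000 = -22.90 per mil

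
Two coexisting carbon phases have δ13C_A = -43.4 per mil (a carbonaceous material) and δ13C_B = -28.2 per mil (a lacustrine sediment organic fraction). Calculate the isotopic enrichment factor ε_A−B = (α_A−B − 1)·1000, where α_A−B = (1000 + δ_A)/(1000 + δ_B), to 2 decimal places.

α_A−B = (1000 + -43.4) / (1000 + -28.2) = 956.6 / 971.8 = 0.984359
ε_A−B = (0.984359 − 1) × 1000 = -15.641 per mil
(The approximation ε ≈ δ_A − δ_B would give -15.2 per mil.)

-15.64 per mil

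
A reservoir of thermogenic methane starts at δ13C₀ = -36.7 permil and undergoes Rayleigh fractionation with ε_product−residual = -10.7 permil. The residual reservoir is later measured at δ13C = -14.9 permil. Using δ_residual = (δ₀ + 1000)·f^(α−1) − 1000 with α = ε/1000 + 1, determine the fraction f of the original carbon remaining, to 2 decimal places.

0.12

α − 1 = ε/1000 = -0.0107
(δ_res + 1000)/(δ₀ + 1000) = (-14.9 + 1000)/(-36.7 + 1000) = 985.1/963.3 = 1.022631
f = 1.022631^(1/-0.0107) = exp(ln(1.022631)/-0.0107) = exp(0.02238/-0.0107)
f = exp(-2.0914) = 0.1235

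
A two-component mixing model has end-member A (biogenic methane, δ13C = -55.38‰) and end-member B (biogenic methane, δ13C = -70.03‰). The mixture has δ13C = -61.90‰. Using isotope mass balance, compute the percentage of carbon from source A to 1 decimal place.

δ_mix = f_A·δ_A + (1 − f_A)·δ_B  ⇒  f_A = (δ_mix − δ_B)/(δ_A − δ_B)
f_A = (-61.90 − (-70.03)) / (-55.38 − (-70.03))
f_A = 8.13 / 14.65 = 0.5549

55.5%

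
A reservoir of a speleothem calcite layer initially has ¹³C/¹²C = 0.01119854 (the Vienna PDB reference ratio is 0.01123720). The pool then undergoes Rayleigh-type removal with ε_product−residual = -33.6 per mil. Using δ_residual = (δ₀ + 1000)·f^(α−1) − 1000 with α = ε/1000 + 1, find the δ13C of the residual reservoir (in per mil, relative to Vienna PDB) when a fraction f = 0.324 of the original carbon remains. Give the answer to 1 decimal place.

35.0 per mil

δ₀ = (0.01119854/0.01123720 − 1)×1000 = (0.996560 − 1)×1000 = -3.440 per mil
α − 1 = ε/1000 = -0.0336
f^(α−1) = 0.324^(-0.0336) = 1.038594
δ_res = (-3.440 + 1000) × 1.038594 − 1000 = 1035.021 − 1000 = 35.02 per mil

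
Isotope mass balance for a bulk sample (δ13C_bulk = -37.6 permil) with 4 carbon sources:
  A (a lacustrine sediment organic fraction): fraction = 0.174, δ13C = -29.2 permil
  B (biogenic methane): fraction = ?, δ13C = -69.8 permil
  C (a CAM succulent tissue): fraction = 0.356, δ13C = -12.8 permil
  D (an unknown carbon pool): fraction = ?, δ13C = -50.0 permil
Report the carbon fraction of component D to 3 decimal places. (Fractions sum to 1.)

0.245

Let f_D and f_B be the unknown fractions; fractions sum to 1 so f_D + f_B = 0.470.
Mass balance: Σ fᵢ·δᵢ = δ_bulk ⇒ f_D·(-50.0) + f_B·(-69.8) = -37.6 − (-9.638) = -27.962
Substitute f_B = 0.470 − f_D:
f_D·(-50.0 − -69.8) = -27.962 − 0.470×(-69.8) = 4.844
f_D = 4.844 / 19.8 = 0.2446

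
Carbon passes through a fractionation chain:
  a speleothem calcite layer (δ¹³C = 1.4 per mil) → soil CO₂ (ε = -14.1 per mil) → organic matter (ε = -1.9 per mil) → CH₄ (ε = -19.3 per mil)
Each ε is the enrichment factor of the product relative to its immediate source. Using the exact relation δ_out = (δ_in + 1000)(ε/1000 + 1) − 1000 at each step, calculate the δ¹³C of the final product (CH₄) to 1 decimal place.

-33.6 per mil

step 1: δ = (1.40 + 1000)·(-14.1/1000 + 1) − 1000 = -12.72 per mil
step 2: δ = (-12.72 + 1000)·(-1.9/1000 + 1) − 1000 = -14.60 per mil
step 3: δ = (-14.60 + 1000)·(-19.3/1000 + 1) − 1000 = -33.61 per mil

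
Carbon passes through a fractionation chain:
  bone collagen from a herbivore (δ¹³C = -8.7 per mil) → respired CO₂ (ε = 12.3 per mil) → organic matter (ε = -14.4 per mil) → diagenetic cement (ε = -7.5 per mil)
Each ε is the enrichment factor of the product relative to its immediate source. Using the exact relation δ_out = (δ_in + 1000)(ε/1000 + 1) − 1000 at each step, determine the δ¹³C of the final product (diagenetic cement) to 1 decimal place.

step 1: δ = (-8.70 + 1000)·(12.3/1000 + 1) − 1000 = 3.49 per mil
step 2: δ = (3.49 + 1000)·(-14.4/1000 + 1) − 1000 = -10.96 per mil
step 3: δ = (-10.96 + 1000)·(-7.5/1000 + 1) − 1000 = -18.38 per mil

-18.4 per mil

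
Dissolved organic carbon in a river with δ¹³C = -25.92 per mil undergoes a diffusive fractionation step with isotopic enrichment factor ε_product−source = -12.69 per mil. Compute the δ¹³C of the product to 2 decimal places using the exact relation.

To first order, δ_product ≈ δ_source + ε = -38.61 per mil.
Exactly, δ_product = (δ_source + 1000)·(ε/1000 + 1) − 1000.
δ_product = (-25.92 + 1000) × (-12.69/1000 + 1) − 1000
δ_product = -38.281 per mil

-38.28 per mil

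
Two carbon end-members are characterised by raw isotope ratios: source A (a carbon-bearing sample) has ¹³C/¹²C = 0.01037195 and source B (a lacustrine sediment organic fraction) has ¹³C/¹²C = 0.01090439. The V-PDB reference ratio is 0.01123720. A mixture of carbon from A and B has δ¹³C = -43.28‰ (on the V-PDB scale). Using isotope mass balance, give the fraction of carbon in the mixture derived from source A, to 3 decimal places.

δ_A = (0.01037195/0.01123720 − 1)×1000 = (0.923001 − 1)×1000 = -76.999‰
δ_B = (0.01090439/0.01123720 − 1)×1000 = (0.970383 − 1)×1000 = -29.617‰
f_A = (δ_mix − δ_B)/(δ_A − δ_B) = (-43.28 − (-29.617))/(-76.999 − (-29.617))
f_A = -13.663 / -47.382 = 0.2884

0.288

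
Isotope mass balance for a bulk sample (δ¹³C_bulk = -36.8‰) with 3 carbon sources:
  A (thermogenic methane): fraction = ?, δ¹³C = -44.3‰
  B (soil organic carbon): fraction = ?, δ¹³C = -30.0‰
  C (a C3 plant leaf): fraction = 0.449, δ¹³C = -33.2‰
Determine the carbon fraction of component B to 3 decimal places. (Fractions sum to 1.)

0.176

Let f_B and f_A be the unknown fractions; fractions sum to 1 so f_B + f_A = 0.551.
Mass balance: Σ fᵢ·δᵢ = δ_bulk ⇒ f_B·(-30.0) + f_A·(-44.3) = -36.8 − (-14.907) = -21.893
Substitute f_A = 0.551 − f_B:
f_B·(-30.0 − -44.3) = -21.893 − 0.551×(-44.3) = 2.516
f_B = 2.516 / 14.3 = 0.1760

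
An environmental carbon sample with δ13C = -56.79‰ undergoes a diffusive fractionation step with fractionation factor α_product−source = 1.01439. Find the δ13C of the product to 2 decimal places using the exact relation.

δ_product = (δ_source + 1000)·α − 1000
δ_product = (-56.79 + 1000) × 1.01439 − 1000
δ_product = 956.783 − 1000 = -43.217‰

-43.22‰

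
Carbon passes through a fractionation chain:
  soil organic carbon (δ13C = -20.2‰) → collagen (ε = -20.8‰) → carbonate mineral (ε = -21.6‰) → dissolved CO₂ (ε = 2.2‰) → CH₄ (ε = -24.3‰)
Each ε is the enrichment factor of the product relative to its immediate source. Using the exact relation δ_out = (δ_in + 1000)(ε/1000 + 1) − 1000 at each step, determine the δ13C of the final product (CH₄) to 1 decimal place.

step 1: δ = (-20.20 + 1000)·(-20.8/1000 + 1) − 1000 = -40.58‰
step 2: δ = (-40.58 + 1000)·(-21.6/1000 + 1) − 1000 = -61.30‰
step 3: δ = (-61.30 + 1000)·(2.2/1000 + 1) − 1000 = -59.24‰
step 4: δ = (-59.24 + 1000)·(-24.3/1000 + 1) − 1000 = -82.10‰

-82.1‰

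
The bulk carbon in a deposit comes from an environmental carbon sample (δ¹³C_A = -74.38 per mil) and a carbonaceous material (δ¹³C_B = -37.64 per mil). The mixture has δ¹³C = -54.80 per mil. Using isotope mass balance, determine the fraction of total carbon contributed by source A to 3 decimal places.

0.467

δ_mix = f_A·δ_A + (1 − f_A)·δ_B  ⇒  f_A = (δ_mix − δ_B)/(δ_A − δ_B)
f_A = (-54.80 − (-37.64)) / (-74.38 − (-37.64))
f_A = -17.16 / -36.74 = 0.4671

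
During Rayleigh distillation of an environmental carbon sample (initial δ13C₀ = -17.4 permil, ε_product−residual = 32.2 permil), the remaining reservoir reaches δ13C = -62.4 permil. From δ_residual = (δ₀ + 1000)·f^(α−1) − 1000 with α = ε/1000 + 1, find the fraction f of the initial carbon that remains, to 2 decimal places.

α − 1 = ε/1000 = 0.0322
(δ_res + 1000)/(δ₀ + 1000) = (-62.4 + 1000)/(-17.4 + 1000) = 937.6/982.6 = 0.954203
f = 0.954203^(1/0.0322) = exp(ln(0.954203)/0.0322) = exp(-0.04688/0.0322)
f = exp(-1.4559) = 0.2332

0.23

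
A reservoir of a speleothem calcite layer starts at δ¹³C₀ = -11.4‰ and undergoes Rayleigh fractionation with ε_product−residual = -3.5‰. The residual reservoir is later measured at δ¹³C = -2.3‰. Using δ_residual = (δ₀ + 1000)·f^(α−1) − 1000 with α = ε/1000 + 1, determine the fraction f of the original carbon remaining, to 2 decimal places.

α − 1 = ε/1000 = -0.0035
(δ_res + 1000)/(δ₀ + 1000) = (-2.3 + 1000)/(-11.4 + 1000) = 997.7/988.6 = 1.009205
f = 1.009205^(1/-0.0035) = exp(ln(1.009205)/-0.0035) = exp(0.00916/-0.0035)
f = exp(-2.6180) = 0.0730

0.07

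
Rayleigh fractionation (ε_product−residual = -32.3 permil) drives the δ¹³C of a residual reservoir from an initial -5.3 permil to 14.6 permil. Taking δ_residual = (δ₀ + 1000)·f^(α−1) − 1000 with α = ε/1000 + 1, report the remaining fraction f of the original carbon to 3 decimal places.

0.542

α − 1 = ε/1000 = -0.0323
(δ_res + 1000)/(δ₀ + 1000) = (14.6 + 1000)/(-5.3 + 1000) = 1014.6/994.7 = 1.020006
f = 1.020006^(1/-0.0323) = exp(ln(1.020006)/-0.0323) = exp(0.01981/-0.0323)
f = exp(-0.6133) = 0.5416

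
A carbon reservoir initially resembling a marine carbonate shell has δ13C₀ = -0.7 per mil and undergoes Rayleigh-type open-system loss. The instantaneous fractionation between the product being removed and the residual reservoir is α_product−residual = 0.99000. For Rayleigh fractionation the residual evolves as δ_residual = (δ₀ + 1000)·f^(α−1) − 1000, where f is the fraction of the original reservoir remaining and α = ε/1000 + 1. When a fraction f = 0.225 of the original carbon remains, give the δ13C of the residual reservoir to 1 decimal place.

Rayleigh residual: δ_res = (δ₀ + 1000)·f^(α−1) − 1000
α − 1 = -0.01000
f^(α−1) = 0.225^(-0.01000) = 1.015028
δ_res = (-0.7 + 1000) × 1.015028 − 1000 = 1014.318 − 1000 = 14.32 per mil

14.3 per mil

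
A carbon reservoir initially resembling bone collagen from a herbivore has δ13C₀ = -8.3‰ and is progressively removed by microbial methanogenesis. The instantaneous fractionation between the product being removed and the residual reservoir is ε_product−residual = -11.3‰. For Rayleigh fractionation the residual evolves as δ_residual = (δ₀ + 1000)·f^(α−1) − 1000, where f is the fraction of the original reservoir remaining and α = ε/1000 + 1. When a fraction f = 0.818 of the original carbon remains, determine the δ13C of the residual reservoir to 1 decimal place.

Rayleigh residual: δ_res = (δ₀ + 1000)·f^(α−1) − 1000
α = ε/1000 + 1 = 0.98870, so α − 1 = -0.01130
f^(α−1) = 0.818^(-0.01130) = 1.002273
δ_res = (-8.3 + 1000) × 1.002273 − 1000 = 993.954 − 1000 = -6.05‰

-6.0‰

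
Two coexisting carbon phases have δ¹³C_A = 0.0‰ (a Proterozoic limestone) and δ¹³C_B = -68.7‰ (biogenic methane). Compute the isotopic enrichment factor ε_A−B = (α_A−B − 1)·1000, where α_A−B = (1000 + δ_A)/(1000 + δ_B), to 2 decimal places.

73.77‰

α_A−B = (1000 + -0.0) / (1000 + -68.7) = 1000.0 / 931.3 = 1.073768
ε_A−B = (1.073768 − 1) × 1000 = 73.768‰
(The approximation ε ≈ δ_A − δ_B would give 68.7‰.)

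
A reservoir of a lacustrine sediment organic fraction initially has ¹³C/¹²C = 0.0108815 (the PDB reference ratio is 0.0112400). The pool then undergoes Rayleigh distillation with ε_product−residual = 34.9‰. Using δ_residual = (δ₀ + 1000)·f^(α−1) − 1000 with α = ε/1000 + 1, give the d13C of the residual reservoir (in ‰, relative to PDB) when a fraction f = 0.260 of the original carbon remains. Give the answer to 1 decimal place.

δ₀ = (0.0108815/0.0112400 − 1)×1000 = (0.968105 − 1)×1000 = -31.895‰
α − 1 = ε/1000 = 0.0349
f^(α−1) = 0.260^(0.0349) = 0.954075
δ_res = (-31.895 + 1000) × 0.954075 − 1000 = 923.645 − 1000 = -76.36‰

-76.4‰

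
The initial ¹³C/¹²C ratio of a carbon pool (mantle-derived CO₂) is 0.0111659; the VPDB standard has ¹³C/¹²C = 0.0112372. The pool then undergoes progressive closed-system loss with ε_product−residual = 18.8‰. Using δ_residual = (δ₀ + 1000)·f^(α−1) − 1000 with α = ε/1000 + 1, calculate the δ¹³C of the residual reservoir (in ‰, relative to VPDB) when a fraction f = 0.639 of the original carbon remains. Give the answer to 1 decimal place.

-14.7‰

δ₀ = (0.0111659/0.0112372 − 1)×1000 = (0.993655 − 1)×1000 = -6.345‰
α − 1 = ε/1000 = 0.0188
f^(α−1) = 0.639^(0.0188) = 0.991616
δ_res = (-6.345 + 1000) × 0.991616 − 1000 = 985.324 − 1000 = -14.68‰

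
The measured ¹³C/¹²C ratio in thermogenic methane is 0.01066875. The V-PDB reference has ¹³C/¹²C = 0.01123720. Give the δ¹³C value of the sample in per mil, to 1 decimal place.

δ¹³C = (R_sample / R_standard − 1) × 1000
R_sample / R_standard = 0.01066875 / 0.01123720 = 0.949414
δ¹³C = (0.949414 − 1) × 1000 = -50.59 per mil

-50.6 per mil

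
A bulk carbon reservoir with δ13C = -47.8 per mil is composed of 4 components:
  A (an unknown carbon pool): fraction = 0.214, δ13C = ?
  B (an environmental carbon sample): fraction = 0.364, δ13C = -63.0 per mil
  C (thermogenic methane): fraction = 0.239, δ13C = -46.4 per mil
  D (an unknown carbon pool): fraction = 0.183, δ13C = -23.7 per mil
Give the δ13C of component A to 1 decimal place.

Isotope mass balance: δ_bulk = Σ fᵢ·δᵢ.
-47.8 = 0.214×δ_A + 0.364×(-63.0) + 0.239×(-46.4) + 0.183×(-23.7)
0.214·δ_A = -47.8 − (-38.359) = -9.441
δ_A = -9.441 / 0.214 = -44.12 per mil

-44.1 per mil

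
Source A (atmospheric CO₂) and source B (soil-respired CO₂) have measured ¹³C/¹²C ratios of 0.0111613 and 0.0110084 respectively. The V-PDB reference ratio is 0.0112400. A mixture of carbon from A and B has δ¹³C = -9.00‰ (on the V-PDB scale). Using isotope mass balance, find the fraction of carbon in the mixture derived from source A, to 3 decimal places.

δ_A = (0.0111613/0.0112400 − 1)×1000 = (0.992998 − 1)×1000 = -7.002‰
δ_B = (0.0110084/0.0112400 − 1)×1000 = (0.979395 − 1)×1000 = -20.605‰
f_A = (δ_mix − δ_B)/(δ_A − δ_B) = (-9.00 − (-20.605))/(-7.002 − (-20.605))
f_A = 11.605 / 13.603 = 0.8531

0.853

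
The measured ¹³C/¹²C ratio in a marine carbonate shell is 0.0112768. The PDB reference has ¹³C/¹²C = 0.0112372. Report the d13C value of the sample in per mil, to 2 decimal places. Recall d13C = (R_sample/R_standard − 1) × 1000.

3.52 per mil

d13C = (R_sample / R_standard − 1) × 1000
R_sample / R_standard = 0.0112768 / 0.0112372 = 1.003524
d13C = (1.003524 − 1) × 1000 = 3.524 per mil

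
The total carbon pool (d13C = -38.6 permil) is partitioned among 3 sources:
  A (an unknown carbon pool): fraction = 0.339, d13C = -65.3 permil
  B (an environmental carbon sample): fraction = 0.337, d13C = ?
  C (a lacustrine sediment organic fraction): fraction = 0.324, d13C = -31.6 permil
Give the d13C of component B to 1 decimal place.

-18.5 permil

Isotope mass balance: δ_bulk = Σ fᵢ·δᵢ.
-38.6 = 0.339×(-65.3) + 0.337×δ_B + 0.324×(-31.6)
0.337·δ_B = -38.6 − (-32.375) = -6.225
δ_B = -6.225 / 0.337 = -18.47 permil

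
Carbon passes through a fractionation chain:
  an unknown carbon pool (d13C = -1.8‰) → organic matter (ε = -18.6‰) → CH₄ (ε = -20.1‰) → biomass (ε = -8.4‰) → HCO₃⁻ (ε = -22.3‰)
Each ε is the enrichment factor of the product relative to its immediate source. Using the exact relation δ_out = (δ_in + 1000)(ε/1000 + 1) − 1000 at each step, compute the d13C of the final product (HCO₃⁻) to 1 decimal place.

step 1: δ = (-1.80 + 1000)·(-18.6/1000 + 1) − 1000 = -20.37‰
step 2: δ = (-20.37 + 1000)·(-20.1/1000 + 1) − 1000 = -40.06‰
step 3: δ = (-40.06 + 1000)·(-8.4/1000 + 1) − 1000 = -48.12‰
step 4: δ = (-48.12 + 1000)·(-22.3/1000 + 1) − 1000 = -69.35‰

-69.3‰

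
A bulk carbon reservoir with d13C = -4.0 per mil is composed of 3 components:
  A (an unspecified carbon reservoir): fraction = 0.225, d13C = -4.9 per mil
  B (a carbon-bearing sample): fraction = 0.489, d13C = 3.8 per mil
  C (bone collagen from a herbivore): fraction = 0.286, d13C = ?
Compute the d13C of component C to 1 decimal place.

-16.6 per mil

Isotope mass balance: δ_bulk = Σ fᵢ·δᵢ.
-4.0 = 0.225×(-4.9) + 0.489×(3.8) + 0.286×δ_C
0.286·δ_C = -4.0 − (0.756) = -4.756
δ_C = -4.756 / 0.286 = -16.63 per mil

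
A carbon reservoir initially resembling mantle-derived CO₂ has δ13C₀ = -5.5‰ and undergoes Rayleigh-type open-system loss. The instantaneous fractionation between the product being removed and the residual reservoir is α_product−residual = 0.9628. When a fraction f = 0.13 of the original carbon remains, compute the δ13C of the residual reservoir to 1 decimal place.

72.9‰

Rayleigh residual: δ_res = (δ₀ + 1000)·f^(α−1) − 1000
α − 1 = -0.03720
f^(α−1) = 0.13^(-0.03720) = 1.078851
δ_res = (-5.5 + 1000) × 1.078851 − 1000 = 1072.917 − 1000 = 72.92‰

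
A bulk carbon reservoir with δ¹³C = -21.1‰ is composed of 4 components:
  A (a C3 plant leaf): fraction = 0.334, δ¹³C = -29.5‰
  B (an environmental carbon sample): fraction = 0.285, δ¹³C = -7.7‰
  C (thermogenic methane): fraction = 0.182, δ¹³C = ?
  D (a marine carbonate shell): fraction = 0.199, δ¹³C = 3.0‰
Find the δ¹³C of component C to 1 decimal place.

Isotope mass balance: δ_bulk = Σ fᵢ·δᵢ.
-21.1 = 0.334×(-29.5) + 0.285×(-7.7) + 0.182×δ_C + 0.199×(3.0)
0.182·δ_C = -21.1 − (-11.450) = -9.650
δ_C = -9.650 / 0.182 = -53.02‰

-53.0‰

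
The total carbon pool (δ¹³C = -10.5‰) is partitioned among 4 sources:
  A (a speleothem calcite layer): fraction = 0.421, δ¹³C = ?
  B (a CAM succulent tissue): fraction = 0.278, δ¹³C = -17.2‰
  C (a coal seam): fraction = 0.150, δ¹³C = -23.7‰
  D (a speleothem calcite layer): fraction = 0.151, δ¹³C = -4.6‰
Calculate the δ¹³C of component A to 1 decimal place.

Isotope mass balance: δ_bulk = Σ fᵢ·δᵢ.
-10.5 = 0.421×δ_A + 0.278×(-17.2) + 0.150×(-23.7) + 0.151×(-4.6)
0.421·δ_A = -10.5 − (-9.031) = -1.469
δ_A = -1.469 / 0.421 = -3.49‰

-3.5‰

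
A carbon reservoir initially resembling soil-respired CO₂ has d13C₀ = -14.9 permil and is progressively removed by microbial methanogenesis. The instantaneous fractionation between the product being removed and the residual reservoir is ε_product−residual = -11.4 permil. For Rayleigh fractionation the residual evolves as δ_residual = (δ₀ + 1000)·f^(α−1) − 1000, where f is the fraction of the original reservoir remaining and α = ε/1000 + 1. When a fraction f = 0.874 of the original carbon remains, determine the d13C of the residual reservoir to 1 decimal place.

-13.4 permil

Rayleigh residual: δ_res = (δ₀ + 1000)·f^(α−1) − 1000
α = ε/1000 + 1 = 0.98860, so α − 1 = -0.01140
f^(α−1) = 0.874^(-0.01140) = 1.001536
δ_res = (-14.9 + 1000) × 1.001536 − 1000 = 986.614 − 1000 = -13.39 permil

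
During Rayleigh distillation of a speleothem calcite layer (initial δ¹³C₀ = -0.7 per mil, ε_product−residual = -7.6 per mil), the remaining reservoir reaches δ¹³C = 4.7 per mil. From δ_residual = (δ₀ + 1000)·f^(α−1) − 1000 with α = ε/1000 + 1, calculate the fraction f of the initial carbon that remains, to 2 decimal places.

α − 1 = ε/1000 = -0.0076
(δ_res + 1000)/(δ₀ + 1000) = (4.7 + 1000)/(-0.7 + 1000) = 1004.7/999.3 = 1.005404
f = 1.005404^(1/-0.0076) = exp(ln(1.005404)/-0.0076) = exp(0.00539/-0.0076)
f = exp(-0.7091) = 0.4921

0.49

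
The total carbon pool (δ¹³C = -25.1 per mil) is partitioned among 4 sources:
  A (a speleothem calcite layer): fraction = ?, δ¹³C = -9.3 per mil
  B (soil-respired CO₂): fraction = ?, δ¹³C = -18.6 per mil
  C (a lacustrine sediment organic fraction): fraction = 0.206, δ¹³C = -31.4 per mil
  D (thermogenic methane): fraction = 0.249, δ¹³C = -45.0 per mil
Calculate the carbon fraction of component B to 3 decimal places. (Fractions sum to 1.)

Let f_B and f_A be the unknown fractions; fractions sum to 1 so f_B + f_A = 0.545.
Mass balance: Σ fᵢ·δᵢ = δ_bulk ⇒ f_B·(-18.6) + f_A·(-9.3) = -25.1 − (-17.673) = -7.427
Substitute f_A = 0.545 − f_B:
f_B·(-18.6 − -9.3) = -7.427 − 0.545×(-9.3) = -2.358
f_B = -2.358 / -9.3 = 0.2536

0.254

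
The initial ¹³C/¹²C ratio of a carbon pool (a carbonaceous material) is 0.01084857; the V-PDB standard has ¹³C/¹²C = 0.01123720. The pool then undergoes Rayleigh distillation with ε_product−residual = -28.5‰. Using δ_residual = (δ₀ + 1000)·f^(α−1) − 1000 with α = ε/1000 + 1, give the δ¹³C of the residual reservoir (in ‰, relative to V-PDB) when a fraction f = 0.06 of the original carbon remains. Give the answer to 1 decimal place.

46.0‰

δ₀ = (0.01084857/0.01123720 − 1)×1000 = (0.965416 − 1)×1000 = -34.584‰
α − 1 = ε/1000 = -0.0285
f^(α−1) = 0.06^(-0.0285) = 1.083484
δ_res = (-34.584 + 1000) × 1.083484 − 1000 = 1046.013 − 1000 = 46.01‰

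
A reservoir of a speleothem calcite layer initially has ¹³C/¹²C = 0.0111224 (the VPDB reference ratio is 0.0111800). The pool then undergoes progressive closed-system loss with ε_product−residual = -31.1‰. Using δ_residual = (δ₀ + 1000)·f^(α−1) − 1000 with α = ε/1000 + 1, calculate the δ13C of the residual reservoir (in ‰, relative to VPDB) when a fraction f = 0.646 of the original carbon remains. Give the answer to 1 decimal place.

δ₀ = (0.0111224/0.0111800 − 1)×1000 = (0.994848 − 1)×1000 = -5.152‰
α − 1 = ε/1000 = -0.0311
f^(α−1) = 0.646^(-0.0311) = 1.013682
δ_res = (-5.152 + 1000) × 1.013682 − 1000 = 1008.460 − 1000 = 8.46‰

8.5‰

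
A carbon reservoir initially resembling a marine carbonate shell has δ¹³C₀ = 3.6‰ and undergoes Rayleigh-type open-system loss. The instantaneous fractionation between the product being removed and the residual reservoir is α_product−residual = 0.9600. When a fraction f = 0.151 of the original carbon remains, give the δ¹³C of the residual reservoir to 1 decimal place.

82.4‰

Rayleigh residual: δ_res = (δ₀ + 1000)·f^(α−1) − 1000
α − 1 = -0.04000
f^(α−1) = 0.151^(-0.04000) = 1.078552
δ_res = (3.6 + 1000) × 1.078552 − 1000 = 1082.434 − 1000 = 82.43‰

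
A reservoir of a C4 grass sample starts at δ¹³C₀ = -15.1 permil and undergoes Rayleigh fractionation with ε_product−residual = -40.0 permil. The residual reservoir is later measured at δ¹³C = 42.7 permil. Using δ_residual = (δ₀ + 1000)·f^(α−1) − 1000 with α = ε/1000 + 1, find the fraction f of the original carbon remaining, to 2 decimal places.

α − 1 = ε/1000 = -0.0400
(δ_res + 1000)/(δ₀ + 1000) = (42.7 + 1000)/(-15.1 + 1000) = 1042.7/984.9 = 1.058686
f = 1.058686^(1/-0.0400) = exp(ln(1.058686)/-0.0400) = exp(0.05703/-0.0400)
f = exp(-1.4257) = 0.2403

0.24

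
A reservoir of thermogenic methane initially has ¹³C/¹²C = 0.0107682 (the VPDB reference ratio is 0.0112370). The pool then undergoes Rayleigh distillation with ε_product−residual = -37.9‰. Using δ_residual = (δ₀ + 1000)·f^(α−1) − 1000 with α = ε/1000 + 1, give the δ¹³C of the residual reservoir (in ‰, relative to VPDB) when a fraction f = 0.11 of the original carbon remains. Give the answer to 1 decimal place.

δ₀ = (0.0107682/0.0112370 − 1)×1000 = (0.958281 − 1)×1000 = -41.719‰
α − 1 = ε/1000 = -0.0379
f^(α−1) = 0.11^(-0.0379) = 1.087255
δ_res = (-41.719 + 1000) × 1.087255 − 1000 = 1041.895 − 1000 = 41.89‰

41.9‰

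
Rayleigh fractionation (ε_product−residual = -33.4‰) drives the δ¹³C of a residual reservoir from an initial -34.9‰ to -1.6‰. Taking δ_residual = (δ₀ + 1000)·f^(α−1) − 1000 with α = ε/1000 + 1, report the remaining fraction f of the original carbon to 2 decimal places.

α − 1 = ε/1000 = -0.0334
(δ_res + 1000)/(δ₀ + 1000) = (-1.6 + 1000)/(-34.9 + 1000) = 998.4/965.1 = 1.034504
f = 1.034504^(1/-0.0334) = exp(ln(1.034504)/-0.0334) = exp(0.03392/-0.0334)
f = exp(-1.0156) = 0.3622

0.36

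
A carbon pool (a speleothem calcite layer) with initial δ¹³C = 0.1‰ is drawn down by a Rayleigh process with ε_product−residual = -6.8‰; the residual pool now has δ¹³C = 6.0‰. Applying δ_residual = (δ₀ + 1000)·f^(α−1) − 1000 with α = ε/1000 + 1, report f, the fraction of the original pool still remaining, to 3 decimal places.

α − 1 = ε/1000 = -0.0068
(δ_res + 1000)/(δ₀ + 1000) = (6.0 + 1000)/(0.1 + 1000) = 1006.0/1000.1 = 1.005899
f = 1.005899^(1/-0.0068) = exp(ln(1.005899)/-0.0068) = exp(0.00588/-0.0068)
f = exp(-0.8650) = 0.4210

0.421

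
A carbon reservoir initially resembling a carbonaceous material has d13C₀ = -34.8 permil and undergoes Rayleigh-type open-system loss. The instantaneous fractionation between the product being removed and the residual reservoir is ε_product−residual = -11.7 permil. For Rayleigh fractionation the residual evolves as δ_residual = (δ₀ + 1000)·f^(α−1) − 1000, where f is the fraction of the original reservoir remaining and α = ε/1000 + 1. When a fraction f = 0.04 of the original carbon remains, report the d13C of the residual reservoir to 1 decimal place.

Rayleigh residual: δ_res = (δ₀ + 1000)·f^(α−1) − 1000
α = ε/1000 + 1 = 0.98830, so α − 1 = -0.01170
f^(α−1) = 0.04^(-0.01170) = 1.038379
δ_res = (-34.8 + 1000) × 1.038379 − 1000 = 1002.243 − 1000 = 2.24 permil

2.2 permil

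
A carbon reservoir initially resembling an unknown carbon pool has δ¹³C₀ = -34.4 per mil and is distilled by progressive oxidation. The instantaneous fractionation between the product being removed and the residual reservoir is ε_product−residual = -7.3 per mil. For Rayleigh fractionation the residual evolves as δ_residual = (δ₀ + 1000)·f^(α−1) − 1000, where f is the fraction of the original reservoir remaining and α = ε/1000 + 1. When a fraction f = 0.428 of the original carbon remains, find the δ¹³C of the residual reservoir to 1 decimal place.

-28.4 per mil

Rayleigh residual: δ_res = (δ₀ + 1000)·f^(α−1) − 1000
α = ε/1000 + 1 = 0.99270, so α − 1 = -0.00730
f^(α−1) = 0.428^(-0.00730) = 1.006214
δ_res = (-34.4 + 1000) × 1.006214 − 1000 = 971.600 − 1000 = -28.40 per mil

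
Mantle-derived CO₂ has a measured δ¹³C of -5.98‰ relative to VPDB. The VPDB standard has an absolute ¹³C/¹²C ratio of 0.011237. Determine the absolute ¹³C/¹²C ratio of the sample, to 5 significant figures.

0.011170

R_sample = R_standard × (δ¹³C/1000 + 1)
R_sample = 0.011237 × (-5.98/1000 + 1) = 0.011237 × 0.994020
R_sample = 0.0111698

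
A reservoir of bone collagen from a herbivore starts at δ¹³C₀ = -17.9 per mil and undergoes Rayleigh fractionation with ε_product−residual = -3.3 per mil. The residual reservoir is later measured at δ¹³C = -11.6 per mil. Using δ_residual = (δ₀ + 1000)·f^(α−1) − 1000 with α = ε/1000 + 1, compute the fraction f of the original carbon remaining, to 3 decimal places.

0.144

α − 1 = ε/1000 = -0.0033
(δ_res + 1000)/(δ₀ + 1000) = (-11.6 + 1000)/(-17.9 + 1000) = 988.4/982.1 = 1.006415
f = 1.006415^(1/-0.0033) = exp(ln(1.006415)/-0.0033) = exp(0.00639/-0.0033)
f = exp(-1.9377) = 0.1440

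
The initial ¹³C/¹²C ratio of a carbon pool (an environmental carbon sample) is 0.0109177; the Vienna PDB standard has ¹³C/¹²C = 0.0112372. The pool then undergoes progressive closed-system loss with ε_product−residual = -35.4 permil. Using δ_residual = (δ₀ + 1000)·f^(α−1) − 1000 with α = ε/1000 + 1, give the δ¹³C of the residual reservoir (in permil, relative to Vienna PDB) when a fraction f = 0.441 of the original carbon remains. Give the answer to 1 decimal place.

δ₀ = (0.0109177/0.0112372 − 1)×1000 = (0.971568 − 1)×1000 = -28.432 permil
α − 1 = ε/1000 = -0.0354
f^(α−1) = 0.441^(-0.0354) = 1.029406
δ_res = (-28.432 + 1000) × 1.029406 − 1000 = 1000.138 − 1000 = 0.14 permil

0.1 permil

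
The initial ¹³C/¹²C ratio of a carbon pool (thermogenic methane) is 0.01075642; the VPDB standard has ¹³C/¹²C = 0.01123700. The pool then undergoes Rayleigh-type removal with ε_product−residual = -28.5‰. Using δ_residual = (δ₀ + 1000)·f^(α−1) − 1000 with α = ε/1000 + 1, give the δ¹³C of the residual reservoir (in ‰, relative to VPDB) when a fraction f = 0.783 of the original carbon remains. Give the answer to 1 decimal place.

δ₀ = (0.01075642/0.01123700 − 1)×1000 = (0.957232 − 1)×1000 = -42.768‰
α − 1 = ε/1000 = -0.0285
f^(α−1) = 0.783^(-0.0285) = 1.006996
δ_res = (-42.768 + 1000) × 1.006996 − 1000 = 963.929 − 1000 = -36.07‰

-36.1‰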